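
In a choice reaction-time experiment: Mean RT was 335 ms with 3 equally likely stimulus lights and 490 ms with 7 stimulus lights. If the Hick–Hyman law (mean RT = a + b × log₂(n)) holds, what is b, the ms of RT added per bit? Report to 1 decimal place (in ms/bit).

126.8 ms/bit

Slope: b = (490 − 335) / (log₂ 7 − log₂ 3) = 155/1.2224 = 126.801 ms/bit.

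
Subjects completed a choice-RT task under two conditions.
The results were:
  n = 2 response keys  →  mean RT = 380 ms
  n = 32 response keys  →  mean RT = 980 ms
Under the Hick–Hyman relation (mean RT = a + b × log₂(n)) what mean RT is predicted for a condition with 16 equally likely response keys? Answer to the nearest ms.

RT is linear in log₂ n, so two points fix the line:
  b = (980 − 380) / (log₂ 32 − log₂ 2) = 600 / (5 − 1) = 150 ms/bit
  a = 380 − 150 × 1 = 230 ms
Then RT(16) = 230 + 150 × log₂ 16 = 230 + 150 × 4 ≈ 830.000 ms.

830 ms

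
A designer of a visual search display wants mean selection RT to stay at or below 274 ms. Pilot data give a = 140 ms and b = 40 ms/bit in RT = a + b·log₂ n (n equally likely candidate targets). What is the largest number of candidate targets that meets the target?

Set 140 + 40·log₂ n ≤ 274 → log₂ n ≤ (274 − 140)/40 = 3.3500.
So n ≤ 2^3.3500 = 10.196; the largest integer n is 10.

10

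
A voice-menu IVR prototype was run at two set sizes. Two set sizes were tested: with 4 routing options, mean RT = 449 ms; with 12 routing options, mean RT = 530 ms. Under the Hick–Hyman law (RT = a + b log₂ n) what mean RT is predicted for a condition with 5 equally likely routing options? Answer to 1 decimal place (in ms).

465.5 ms

Solve the two-equation system in a and b:
  b = (530 − 449) / (log₂ 12 − log₂ 4) = 81 / (3.5850 − 2) = 51.105 ms/bit
  a = 449 − 51.105 × 2 = 346.789 ms
Then RT(5) = 346.789 + 51.105 × log₂ 5 = 346.789 + 51.105 × 2.3219 ≈ 465.452 ms.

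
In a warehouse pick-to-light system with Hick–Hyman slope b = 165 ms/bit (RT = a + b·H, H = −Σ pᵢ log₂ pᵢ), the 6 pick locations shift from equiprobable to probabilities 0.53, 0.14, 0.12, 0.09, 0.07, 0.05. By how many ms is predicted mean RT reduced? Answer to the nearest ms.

89 ms

The RT saving is b·ΔH. Equiprobable H₀ = log₂(6) = 2.5850 bits; with the given probabilities H = 2.0469 bits.
b·(H₀ − H) = 165 × (2.5850 − 2.0469) = 88.78 ms.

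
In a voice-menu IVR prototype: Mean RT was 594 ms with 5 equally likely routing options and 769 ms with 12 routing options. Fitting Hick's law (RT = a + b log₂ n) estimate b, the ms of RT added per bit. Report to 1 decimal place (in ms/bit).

138.6 ms/bit

b = (RT₂ − RT₁)/(log₂ n₂ − log₂ n₁) = (769 − 594)/(3.5850 − 2.3219) = 138.555 ms/bit.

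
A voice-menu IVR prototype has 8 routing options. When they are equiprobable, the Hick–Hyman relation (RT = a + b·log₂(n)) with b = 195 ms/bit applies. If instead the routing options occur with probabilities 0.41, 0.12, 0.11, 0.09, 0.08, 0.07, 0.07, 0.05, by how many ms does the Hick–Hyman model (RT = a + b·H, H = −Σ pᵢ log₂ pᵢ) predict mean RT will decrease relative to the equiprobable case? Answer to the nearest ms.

78 ms

Equiprobable entropy H₀ = log₂ 8 = 3.0000 bits.
Skewed entropy H = −Σ pᵢ log₂ pᵢ = 2.6021 bits.
ΔRT = b·(H₀ − H) = 195 × 0.3979 = 77.59 ms.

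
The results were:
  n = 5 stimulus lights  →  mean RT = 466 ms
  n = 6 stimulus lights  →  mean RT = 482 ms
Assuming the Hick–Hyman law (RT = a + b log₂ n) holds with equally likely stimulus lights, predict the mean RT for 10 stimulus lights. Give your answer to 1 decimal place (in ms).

526.8 ms

RT is linear in log₂ n, so two points fix the line:
  b = (482 − 466) / (log₂ 6 − log₂ 5) = 16 / (2.5850 − 2.3219) = 60.829 ms/bit
  a = 466 − 60.829 × 2.3219 = 324.760 ms
Then RT(10) = 324.760 + 60.829 × log₂ 10 = 324.760 + 60.829 × 3.3219 ≈ 526.829 ms.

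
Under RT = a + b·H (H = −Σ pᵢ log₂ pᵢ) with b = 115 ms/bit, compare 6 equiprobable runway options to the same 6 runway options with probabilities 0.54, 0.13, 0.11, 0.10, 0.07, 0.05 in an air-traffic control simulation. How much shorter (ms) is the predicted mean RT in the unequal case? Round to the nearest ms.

64 ms

The RT saving is b·ΔH. Equiprobable H₀ = log₂(6) = 2.5850 bits; with the given probabilities H = 2.0298 bits.
b·(H₀ − H) = 115 × (2.5850 − 2.0298) = 63.84 ms.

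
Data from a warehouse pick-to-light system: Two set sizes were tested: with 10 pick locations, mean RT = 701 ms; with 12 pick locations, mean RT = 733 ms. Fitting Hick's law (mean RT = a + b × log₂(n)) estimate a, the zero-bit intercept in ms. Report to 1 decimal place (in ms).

Slope: b = (733 − 701) / (log₂ 12 − log₂ 10) = 32/0.2630 = 121.657 ms/bit.
Intercept: a = 701 − 121.657·log₂(10) = 296.864 ms.

296.9 ms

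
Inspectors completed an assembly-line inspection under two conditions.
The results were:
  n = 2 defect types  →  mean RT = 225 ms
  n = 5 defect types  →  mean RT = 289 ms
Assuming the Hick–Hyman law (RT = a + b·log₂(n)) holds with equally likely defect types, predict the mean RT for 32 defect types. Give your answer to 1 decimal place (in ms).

RT is linear in log₂ n, so two points fix the line:
  b = (289 − 225) / (log₂ 5 − log₂ 2) = 64 / (2.3219 − 1) = 48.414 ms/bit
  a = 225 − 48.414 × 1 = 176.586 ms
Then RT(32) = 176.586 + 48.414 × log₂ 32 = 176.586 + 48.414 × 5 ≈ 418.657 ms.

418.7 ms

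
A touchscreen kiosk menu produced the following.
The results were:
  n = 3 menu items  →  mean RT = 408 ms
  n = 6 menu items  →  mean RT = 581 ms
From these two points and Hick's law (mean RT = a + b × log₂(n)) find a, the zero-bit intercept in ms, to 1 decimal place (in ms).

The slope on a log₂ axis is (581 − 408) / (2.5850 − 1.5850) = 173.000 ms/bit.
a = RT₁ − b·log₂ n₁ = 408 − 173.000 × 1.5850 = 133.801 ms.

133.8 ms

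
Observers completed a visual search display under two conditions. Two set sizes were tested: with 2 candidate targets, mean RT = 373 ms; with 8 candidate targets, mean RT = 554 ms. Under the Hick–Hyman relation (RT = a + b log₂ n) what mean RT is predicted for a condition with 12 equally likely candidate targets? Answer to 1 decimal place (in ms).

606.9 ms

Fit slope and intercept:
  b = (554 − 373) / (log₂ 8 − log₂ 2) = 181 / (3 − 1) = 90.500 ms/bit
  a = 373 − 90.500 × 1 = 282.500 ms
Then RT(12) = 282.500 + 90.500 × log₂ 12 = 282.500 + 90.500 × 3.5850 ≈ 606.939 ms.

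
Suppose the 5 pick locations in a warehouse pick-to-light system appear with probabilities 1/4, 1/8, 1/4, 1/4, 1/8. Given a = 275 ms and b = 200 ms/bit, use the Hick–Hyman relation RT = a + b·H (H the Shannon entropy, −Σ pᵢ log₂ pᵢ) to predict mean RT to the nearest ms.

H = −Σ pᵢ log₂ pᵢ = 0.25·2 + 0.125·3 + 0.25·2 + 0.25·2 + 0.125·3 = 2.250 bits.
RT = 275 + 200 × 2.250 = 725.00 ms.

725 ms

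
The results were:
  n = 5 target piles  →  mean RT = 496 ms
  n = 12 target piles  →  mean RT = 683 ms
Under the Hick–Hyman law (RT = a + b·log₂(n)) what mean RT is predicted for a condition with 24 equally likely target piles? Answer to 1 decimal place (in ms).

RT is linear in log₂ n, so two points fix the line:
  b = (683 − 496) / (log₂ 12 − log₂ 5) = 187 / (3.5850 − 2.3219) = 148.056 ms/bit
  a = 496 − 148.056 × 2.3219 = 152.224 ms
Then RT(24) = 152.224 + 148.056 × log₂ 24 = 152.224 + 148.056 × 4.5850 ≈ 831.056 ms.

831.1 ms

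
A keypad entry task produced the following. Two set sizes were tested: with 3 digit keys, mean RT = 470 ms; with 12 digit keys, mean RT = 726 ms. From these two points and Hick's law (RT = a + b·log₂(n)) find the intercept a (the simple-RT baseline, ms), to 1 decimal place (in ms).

267.1 ms

b = (RT₂ − RT₁)/(log₂ n₂ − log₂ n₁) = (726 − 470)/(3.5850 − 1.5850) = 128.000 ms/bit.
Intercept: a = 470 − 128.000·log₂(3) = 267.125 ms.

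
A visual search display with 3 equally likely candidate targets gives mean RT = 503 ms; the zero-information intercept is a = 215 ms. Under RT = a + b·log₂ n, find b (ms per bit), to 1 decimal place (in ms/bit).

181.7 ms/bit

log₂(3) = 1.5850 bits.
b = (RT − a)/log₂ n = (503 − 215) / 1.5850 = 181.708 ms/bit.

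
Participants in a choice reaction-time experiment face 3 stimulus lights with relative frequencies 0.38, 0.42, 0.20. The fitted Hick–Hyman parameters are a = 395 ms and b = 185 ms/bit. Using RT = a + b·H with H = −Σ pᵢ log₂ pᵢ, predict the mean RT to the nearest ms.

676 ms

Entropy contributions −pᵢ log₂ pᵢ: 0.5305, 0.5256, 0.4644; sum H = 1.5205 bits.
RT = a + bH = 395 + 185·1.5205 = 676.29 ms.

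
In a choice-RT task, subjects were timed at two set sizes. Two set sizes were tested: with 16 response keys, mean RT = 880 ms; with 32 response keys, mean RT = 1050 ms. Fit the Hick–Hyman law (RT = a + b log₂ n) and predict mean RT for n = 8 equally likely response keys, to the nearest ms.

RT is linear in log₂ n, so two points fix the line:
  b = (1050 − 880) / (log₂ 32 − log₂ 16) = 170 / (5 − 4) = 170 ms/bit
  a = 880 − 170 × 4 = 200 ms
Then RT(8) = 200 + 170 × log₂ 8 = 200 + 170 × 3 ≈ 710.000 ms.

710 ms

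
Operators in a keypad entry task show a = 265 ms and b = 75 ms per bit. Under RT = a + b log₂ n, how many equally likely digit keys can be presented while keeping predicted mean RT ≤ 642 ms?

Set 265 + 75·log₂ n ≤ 642 → log₂ n ≤ (642 − 265)/75 = 5.0267.
So n ≤ 2^5.0267 = 32.597; the largest integer n is 32.

32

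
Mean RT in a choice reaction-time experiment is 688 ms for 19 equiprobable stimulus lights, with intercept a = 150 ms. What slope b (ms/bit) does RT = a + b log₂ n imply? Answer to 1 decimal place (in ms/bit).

19 alternatives carry log₂ 19 = 4.2479 bits; the choice cost is 688 − 150 = 538 ms, so b = 538/4.2479 = 126.650 ms/bit.

126.6 ms/bit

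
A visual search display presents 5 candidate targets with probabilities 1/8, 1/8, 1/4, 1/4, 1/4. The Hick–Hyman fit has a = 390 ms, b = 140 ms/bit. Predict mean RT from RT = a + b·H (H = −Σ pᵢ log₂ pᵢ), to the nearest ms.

Each term −pᵢ log₂ pᵢ: 0.125·3 + 0.125·3 + 0.25·2 + 0.25·2 + 0.25·2; summed, H = 2.250 bits.
Mean RT = a + bH = 390 + 140·2.250 = 705.00 ms.

705 ms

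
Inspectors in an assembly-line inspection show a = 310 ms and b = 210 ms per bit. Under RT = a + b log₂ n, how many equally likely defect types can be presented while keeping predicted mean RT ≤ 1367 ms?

Set 310 + 210·log₂ n ≤ 1367 → log₂ n ≤ (1367 − 310)/210 = 5.0333.
So n ≤ 2^5.0333 = 32.748; the largest integer n is 32.

32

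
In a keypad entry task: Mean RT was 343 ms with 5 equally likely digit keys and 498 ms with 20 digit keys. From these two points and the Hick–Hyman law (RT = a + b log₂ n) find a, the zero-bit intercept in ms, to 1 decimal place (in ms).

Slope: b = (498 − 343) / (log₂ 20 − log₂ 5) = 155/2.0000 = 77.500 ms/bit.
Intercept: a = 343 − 77.500·log₂(5) = 163.051 ms.

163.1 ms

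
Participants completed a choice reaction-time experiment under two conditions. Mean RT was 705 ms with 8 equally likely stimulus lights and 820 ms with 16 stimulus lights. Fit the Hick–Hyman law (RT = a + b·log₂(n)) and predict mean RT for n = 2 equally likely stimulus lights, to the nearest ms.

475 ms

RT is linear in log₂ n, so two points fix the line:
  b = (820 − 705) / (log₂ 16 − log₂ 8) = 115 / (4 − 3) = 115 ms/bit
  a = 705 − 115 × 3 = 360 ms
Then RT(2) = 360 + 115 × log₂ 2 = 360 + 115 × 1 ≈ 475.000 ms.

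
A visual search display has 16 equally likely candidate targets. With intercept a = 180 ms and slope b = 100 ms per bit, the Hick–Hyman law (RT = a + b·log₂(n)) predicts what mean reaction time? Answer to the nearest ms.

log₂(16) = 4 bits, so RT = 180 + 100 × 4 ≈ 580.000 ms.

580 ms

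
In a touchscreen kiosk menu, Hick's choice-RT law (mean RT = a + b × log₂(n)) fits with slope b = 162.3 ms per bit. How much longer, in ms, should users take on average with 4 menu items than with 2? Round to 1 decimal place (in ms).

Only the slope matters, since a is common to both: ΔRT = b·log₂(n₂/n₁).
log₂(4) − log₂(2) = log₂(4/2) = log₂(2) = 1.
ΔRT = 162.3 × 1.0000 = 162.300 ms.

162.3 ms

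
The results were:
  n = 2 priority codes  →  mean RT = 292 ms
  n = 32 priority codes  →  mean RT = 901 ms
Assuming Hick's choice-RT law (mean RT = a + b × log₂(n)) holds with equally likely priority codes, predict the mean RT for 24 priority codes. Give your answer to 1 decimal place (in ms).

Solve the two-equation system in a and b:
  b = (901 − 292) / (log₂ 32 − log₂ 2) = 609 / (5 − 1) = 152.250 ms/bit
  a = 292 − 152.250 × 1 = 139.750 ms
Then RT(24) = 139.750 + 152.250 × log₂ 24 = 139.750 + 152.250 × 4.5850 ≈ 837.811 ms.

837.8 ms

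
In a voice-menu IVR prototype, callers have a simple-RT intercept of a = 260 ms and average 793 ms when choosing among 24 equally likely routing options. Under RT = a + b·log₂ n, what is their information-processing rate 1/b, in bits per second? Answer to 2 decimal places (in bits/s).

8.60 bits/s

Choice component = 793 − 260 = 533 ms over log₂(24) = 4.5850 bits.
b = 533 / 4.5850 = 116.250 ms/bit, so 1/b = 8.602 bits/s.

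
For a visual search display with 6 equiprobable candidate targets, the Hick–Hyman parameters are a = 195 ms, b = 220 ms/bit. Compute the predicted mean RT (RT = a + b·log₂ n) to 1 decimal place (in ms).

log₂(6) = 2.5850 bits, so RT = 195 + 220 × 2.5850 ≈ 763.692 ms.

763.7 ms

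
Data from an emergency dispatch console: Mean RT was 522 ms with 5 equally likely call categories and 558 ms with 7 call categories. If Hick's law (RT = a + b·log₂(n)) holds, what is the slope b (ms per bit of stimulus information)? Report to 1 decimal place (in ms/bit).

Slope: b = (558 − 522) / (log₂ 7 − log₂ 5) = 36/0.4854 = 74.162 ms/bit.

74.2 ms/bit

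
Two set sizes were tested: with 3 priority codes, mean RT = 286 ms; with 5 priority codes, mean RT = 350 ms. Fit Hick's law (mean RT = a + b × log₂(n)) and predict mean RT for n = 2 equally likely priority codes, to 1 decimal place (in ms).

RT is linear in log₂ n, so two points fix the line:
  b = (350 − 286) / (log₂ 5 − log₂ 3) = 64 / (2.3219 − 1.5850) = 86.843 ms/bit
  a = 286 − 86.843 × 1.5850 = 148.358 ms
Then RT(2) = 148.358 + 86.843 × log₂ 2 = 148.358 + 86.843 × 1 ≈ 235.200 ms.

235.2 ms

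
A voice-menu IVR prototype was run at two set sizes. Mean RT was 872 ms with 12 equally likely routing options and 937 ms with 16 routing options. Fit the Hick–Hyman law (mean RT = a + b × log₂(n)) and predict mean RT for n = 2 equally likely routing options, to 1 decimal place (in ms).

467.2 ms

With log₂ n on the abscissa the relation is linear; from the two conditions:
  b = (937 − 872) / (log₂ 16 − log₂ 12) = 65 / (4 − 3.5850) = 156.612 ms/bit
  a = 872 − 156.612 × 3.5850 = 310.551 ms
Then RT(2) = 310.551 + 156.612 × log₂ 2 = 310.551 + 156.612 × 1 ≈ 467.163 ms.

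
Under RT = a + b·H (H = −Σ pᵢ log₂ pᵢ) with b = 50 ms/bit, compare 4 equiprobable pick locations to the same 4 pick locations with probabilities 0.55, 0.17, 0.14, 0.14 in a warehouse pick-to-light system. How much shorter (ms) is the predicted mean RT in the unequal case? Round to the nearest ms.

15 ms

The RT saving is b·ΔH. Equiprobable H₀ = log₂(4) = 2.0000 bits; with the given probabilities H = 1.7032 bits.
b·(H₀ − H) = 50 × (2.0000 − 1.7032) = 14.84 ms.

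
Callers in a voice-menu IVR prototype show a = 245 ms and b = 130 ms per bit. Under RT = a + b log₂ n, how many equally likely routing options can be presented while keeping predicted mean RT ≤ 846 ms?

24

130·log₂ n ≤ 846 − 245 = 601, giving log₂ n ≤ 4.6231 and n ≤ 24.643. The largest whole number is 24.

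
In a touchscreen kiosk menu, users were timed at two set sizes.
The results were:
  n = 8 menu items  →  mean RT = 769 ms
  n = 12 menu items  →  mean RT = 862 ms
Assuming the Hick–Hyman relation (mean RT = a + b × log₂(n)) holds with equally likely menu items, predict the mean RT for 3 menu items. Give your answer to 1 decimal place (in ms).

544.0 ms

With log₂ n on the abscissa the relation is linear; from the two conditions:
  b = (862 − 769) / (log₂ 12 − log₂ 8) = 93 / (3.5850 − 3) = 158.985 ms/bit
  a = 769 − 158.985 × 3 = 292.046 ms
Then RT(3) = 292.046 + 158.985 × log₂ 3 = 292.046 + 158.985 × 1.5850 ≈ 544.031 ms.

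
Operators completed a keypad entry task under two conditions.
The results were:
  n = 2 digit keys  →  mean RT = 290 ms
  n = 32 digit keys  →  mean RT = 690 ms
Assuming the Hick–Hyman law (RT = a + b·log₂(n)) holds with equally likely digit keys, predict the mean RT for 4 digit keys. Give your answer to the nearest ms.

RT is linear in log₂ n, so two points fix the line:
  b = (690 − 290) / (log₂ 32 − log₂ 2) = 400 / (5 − 1) = 100 ms/bit
  a = 290 − 100 × 1 = 190 ms
Then RT(4) = 190 + 100 × log₂ 4 = 190 + 100 × 2 ≈ 390.000 ms.

390 ms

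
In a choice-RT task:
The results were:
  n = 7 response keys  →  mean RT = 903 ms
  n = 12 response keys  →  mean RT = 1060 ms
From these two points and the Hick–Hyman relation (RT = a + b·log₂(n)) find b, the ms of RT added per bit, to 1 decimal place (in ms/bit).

b = (RT₂ − RT₁)/(log₂ n₂ − log₂ n₁) = (1060 − 903)/(3.5850 − 2.8074) = 201.901 ms/bit.

201.9 ms/bit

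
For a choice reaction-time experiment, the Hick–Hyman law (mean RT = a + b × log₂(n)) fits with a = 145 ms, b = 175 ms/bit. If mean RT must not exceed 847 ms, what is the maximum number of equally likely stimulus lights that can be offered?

Set 145 + 175·log₂ n ≤ 847 → log₂ n ≤ (847 − 145)/175 = 4.0114.
So n ≤ 2^4.0114 = 16.127; the largest integer n is 16.

16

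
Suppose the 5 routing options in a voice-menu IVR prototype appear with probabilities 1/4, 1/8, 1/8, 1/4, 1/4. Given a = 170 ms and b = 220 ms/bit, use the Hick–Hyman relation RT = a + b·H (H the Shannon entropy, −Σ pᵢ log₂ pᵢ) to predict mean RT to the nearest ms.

665 ms

Each term −pᵢ log₂ pᵢ: 0.25·2 + 0.125·3 + 0.125·3 + 0.25·2 + 0.25·2; summed, H = 2.250 bits.
Mean RT = a + bH = 170 + 220·2.250 = 665.00 ms.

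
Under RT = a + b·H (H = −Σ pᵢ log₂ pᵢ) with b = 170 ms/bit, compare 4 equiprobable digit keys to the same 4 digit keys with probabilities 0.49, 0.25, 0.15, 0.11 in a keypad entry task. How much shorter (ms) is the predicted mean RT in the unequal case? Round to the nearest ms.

40 ms

Equiprobable entropy H₀ = log₂ 4 = 2.0000 bits.
Skewed entropy H = −Σ pᵢ log₂ pᵢ = 1.7651 bits.
ΔRT = b·(H₀ − H) = 170 × 0.2349 = 39.93 ms.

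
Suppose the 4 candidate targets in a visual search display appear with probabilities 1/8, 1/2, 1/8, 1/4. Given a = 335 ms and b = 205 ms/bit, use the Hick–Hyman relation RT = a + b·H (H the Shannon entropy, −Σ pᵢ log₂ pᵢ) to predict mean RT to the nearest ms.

Each term −pᵢ log₂ pᵢ: 0.125·3 + 0.5·1 + 0.125·3 + 0.25·2; summed, H = 1.750 bits.
Mean RT = a + bH = 335 + 205·1.750 = 693.75 ms.

694 ms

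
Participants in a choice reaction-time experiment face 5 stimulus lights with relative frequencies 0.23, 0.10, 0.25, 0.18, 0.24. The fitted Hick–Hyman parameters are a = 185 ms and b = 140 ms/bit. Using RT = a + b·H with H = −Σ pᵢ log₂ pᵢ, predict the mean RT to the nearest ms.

H = 0.23·log₂(1/0.23) + 0.10·log₂(1/0.10) + 0.25·log₂(1/0.25) + 0.18·log₂(1/0.18) + 0.24·log₂(1/0.24) = 2.2593 bits.
RT = 185 + 140 × 2.2593 = 501.30 ms.

501 ms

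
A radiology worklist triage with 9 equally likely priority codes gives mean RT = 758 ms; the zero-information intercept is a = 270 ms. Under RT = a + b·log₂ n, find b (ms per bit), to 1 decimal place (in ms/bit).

153.9 ms/bit

log₂(9) = 3.1699 bits.
b = (RT − a)/log₂ n = (758 − 270) / 3.1699 = 153.947 ms/bit.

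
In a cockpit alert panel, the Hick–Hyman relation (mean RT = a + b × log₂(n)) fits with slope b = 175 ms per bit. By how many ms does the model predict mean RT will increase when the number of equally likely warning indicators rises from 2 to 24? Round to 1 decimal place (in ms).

627.4 ms

ΔRT = (a + b log₂ n₂) − (a + b log₂ n₁) = b·(log₂ n₂ − log₂ n₁).
log₂(24) − log₂(2) = 4.5850 − 1 = 3.5850.
ΔRT = 175 × 3.5850 = 627.368 ms.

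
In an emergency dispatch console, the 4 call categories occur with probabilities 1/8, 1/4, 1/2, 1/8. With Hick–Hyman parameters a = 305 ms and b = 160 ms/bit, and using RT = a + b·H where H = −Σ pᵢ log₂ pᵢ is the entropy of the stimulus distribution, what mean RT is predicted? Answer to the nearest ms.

585 ms

Each term −pᵢ log₂ pᵢ: 0.125·3 + 0.25·2 + 0.5·1 + 0.125·3; summed, H = 1.750 bits.
Mean RT = a + bH = 305 + 160·1.750 = 585.00 ms.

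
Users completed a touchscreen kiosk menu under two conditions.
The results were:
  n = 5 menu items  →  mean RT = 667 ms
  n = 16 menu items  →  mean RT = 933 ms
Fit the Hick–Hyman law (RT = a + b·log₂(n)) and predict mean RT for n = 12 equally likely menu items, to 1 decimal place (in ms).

RT is linear in log₂ n, so two points fix the line:
  b = (933 − 667) / (log₂ 16 − log₂ 5) = 266 / (4 − 2.3219) = 158.515 ms/bit
  a = 667 − 158.515 × 2.3219 = 298.939 ms
Then RT(12) = 298.939 + 158.515 × log₂ 12 = 298.939 + 158.515 × 3.5850 ≈ 867.210 ms.

867.2 ms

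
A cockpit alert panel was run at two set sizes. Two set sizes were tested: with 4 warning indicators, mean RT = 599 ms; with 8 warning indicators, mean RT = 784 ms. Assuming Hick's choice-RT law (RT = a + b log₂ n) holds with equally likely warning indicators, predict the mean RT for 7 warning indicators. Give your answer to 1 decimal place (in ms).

RT is linear in log₂ n, so two points fix the line:
  b = (784 − 599) / (log₂ 8 − log₂ 4) = 185 / (3 − 2) = 185.000 ms/bit
  a = 599 − 185.000 × 2 = 229.000 ms
Then RT(7) = 229.000 + 185.000 × log₂ 7 = 229.000 + 185.000 × 2.8074 ≈ 748.361 ms.

748.4 ms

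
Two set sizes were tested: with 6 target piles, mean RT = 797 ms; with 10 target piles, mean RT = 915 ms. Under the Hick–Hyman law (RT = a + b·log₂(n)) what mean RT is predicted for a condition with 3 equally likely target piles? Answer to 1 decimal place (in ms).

636.9 ms

Fit slope and intercept:
  b = (915 − 797) / (log₂ 10 − log₂ 6) = 118 / (3.3219 − 2.5850) = 160.116 ms/bit
  a = 797 − 160.116 × 2.5850 = 383.106 ms
Then RT(3) = 383.106 + 160.116 × log₂ 3 = 383.106 + 160.116 × 1.5850 ≈ 636.884 ms.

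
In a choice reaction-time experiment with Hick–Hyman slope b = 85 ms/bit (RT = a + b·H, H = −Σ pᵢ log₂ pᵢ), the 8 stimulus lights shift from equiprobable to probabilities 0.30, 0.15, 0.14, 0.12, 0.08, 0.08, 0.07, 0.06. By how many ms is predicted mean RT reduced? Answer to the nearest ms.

The RT saving is b·ΔH. Equiprobable H₀ = log₂(8) = 3.0000 bits; with the given probabilities H = 2.7909 bits.
b·(H₀ − H) = 85 × (3.0000 − 2.7909) = 17.77 ms.

18 ms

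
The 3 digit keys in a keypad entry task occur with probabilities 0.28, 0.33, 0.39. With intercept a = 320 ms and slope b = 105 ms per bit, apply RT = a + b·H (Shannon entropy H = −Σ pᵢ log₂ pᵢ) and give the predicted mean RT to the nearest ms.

H = 0.28·log₂(1/0.28) + 0.33·log₂(1/0.33) + 0.39·log₂(1/0.39) = 1.5718 bits.
RT = 320 + 105 × 1.5718 = 485.04 ms.

485 ms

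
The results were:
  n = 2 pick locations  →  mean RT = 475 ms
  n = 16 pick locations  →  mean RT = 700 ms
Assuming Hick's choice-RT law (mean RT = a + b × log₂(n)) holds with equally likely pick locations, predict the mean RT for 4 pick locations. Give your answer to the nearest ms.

550 ms

Solve the two-equation system in a and b:
  b = (700 − 475) / (log₂ 16 − log₂ 2) = 225 / (4 − 1) = 75 ms/bit
  a = 475 − 75 × 1 = 400 ms
Then RT(4) = 400 + 75 × log₂ 4 = 400 + 75 × 2 ≈ 550.000 ms.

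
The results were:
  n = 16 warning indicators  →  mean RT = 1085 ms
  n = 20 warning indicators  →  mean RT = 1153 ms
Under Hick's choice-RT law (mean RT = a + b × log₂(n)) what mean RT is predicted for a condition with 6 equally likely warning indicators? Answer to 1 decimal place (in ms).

786.1 ms

Solve the two-equation system in a and b:
  b = (1153 − 1085) / (log₂ 20 − log₂ 16) = 68 / (4.3219 − 4) = 211.227 ms/bit
  a = 1085 − 211.227 × 4 = 240.091 ms
Then RT(6) = 240.091 + 211.227 × log₂ 6 = 240.091 + 211.227 × 2.5850 ≈ 786.105 ms.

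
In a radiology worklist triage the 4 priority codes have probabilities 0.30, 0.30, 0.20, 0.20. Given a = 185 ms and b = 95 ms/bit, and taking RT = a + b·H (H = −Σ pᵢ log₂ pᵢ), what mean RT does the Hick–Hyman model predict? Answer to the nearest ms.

H = 0.30·log₂(1/0.30) + 0.30·log₂(1/0.30) + 0.20·log₂(1/0.20) + 0.20·log₂(1/0.20) = 1.9710 bits.
RT = 185 + 95 × 1.9710 = 372.24 ms.

372 ms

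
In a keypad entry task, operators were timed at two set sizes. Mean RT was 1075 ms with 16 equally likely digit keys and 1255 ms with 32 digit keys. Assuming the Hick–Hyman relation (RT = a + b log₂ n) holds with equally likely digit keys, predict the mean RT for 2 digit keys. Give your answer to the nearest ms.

535 ms

Fit slope and intercept:
  b = (1255 − 1075) / (log₂ 32 − log₂ 16) = 180 / (5 − 4) = 180 ms/bit
  a = 1075 − 180 × 4 = 355 ms
Then RT(2) = 355 + 180 × log₂ 2 = 355 + 180 × 1 ≈ 535.000 ms.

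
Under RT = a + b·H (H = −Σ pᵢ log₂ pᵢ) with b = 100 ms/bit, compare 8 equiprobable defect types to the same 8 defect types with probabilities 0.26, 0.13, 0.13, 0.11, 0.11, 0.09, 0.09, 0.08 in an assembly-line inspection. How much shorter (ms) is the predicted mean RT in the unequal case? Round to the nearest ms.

11 ms

Equiprobable entropy H₀ = log₂ 8 = 3.0000 bits.
Skewed entropy H = −Σ pᵢ log₂ pᵢ = 2.8880 bits.
ΔRT = b·(H₀ − H) = 100 × 0.1120 = 11.20 ms.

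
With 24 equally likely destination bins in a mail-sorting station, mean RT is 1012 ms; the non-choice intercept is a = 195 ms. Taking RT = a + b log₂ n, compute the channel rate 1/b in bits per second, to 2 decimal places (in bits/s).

b = (1012 − 195)/log₂ 24 = 817/4.5850 = 178.191 ms per bit = 0.17819 s/bit; the reciprocal is 5.612 bits/s.

5.61 bits/s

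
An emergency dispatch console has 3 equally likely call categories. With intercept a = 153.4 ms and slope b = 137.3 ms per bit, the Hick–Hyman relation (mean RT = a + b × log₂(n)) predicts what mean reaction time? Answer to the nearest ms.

371 ms

log₂(3) = 1.5850 bits, so RT = 153.4 + 137.3 × 1.5850 ≈ 371.015 ms.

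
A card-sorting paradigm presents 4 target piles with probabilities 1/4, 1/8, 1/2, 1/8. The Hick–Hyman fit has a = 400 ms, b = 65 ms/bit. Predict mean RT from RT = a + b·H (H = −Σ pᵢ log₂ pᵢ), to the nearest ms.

Each term −pᵢ log₂ pᵢ: 0.25·2 + 0.125·3 + 0.5·1 + 0.125·3; summed, H = 1.750 bits.
Mean RT = a + bH = 400 + 65·1.750 = 513.75 ms.

514 ms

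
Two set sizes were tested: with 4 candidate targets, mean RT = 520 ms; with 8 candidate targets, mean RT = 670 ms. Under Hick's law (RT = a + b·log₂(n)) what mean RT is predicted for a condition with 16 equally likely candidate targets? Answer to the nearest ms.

RT is linear in log₂ n, so two points fix the line:
  b = (670 − 520) / (log₂ 8 − log₂ 4) = 150 / (3 − 2) = 150 ms/bit
  a = 520 − 150 × 2 = 220 ms
Then RT(16) = 220 + 150 × log₂ 16 = 220 + 150 × 4 ≈ 820.000 ms.

820 ms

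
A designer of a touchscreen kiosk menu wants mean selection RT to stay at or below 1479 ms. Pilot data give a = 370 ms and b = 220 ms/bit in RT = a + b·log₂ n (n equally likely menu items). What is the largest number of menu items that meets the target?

Set 370 + 220·log₂ n ≤ 1479 → log₂ n ≤ (1479 − 370)/220 = 5.0409.
So n ≤ 2^5.0409 = 32.920; the largest integer n is 32.

32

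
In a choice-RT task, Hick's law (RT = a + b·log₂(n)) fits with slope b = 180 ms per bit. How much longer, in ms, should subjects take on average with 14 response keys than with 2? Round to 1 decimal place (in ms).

505.3 ms

The intercept a cancels: ΔRT = b·(log₂ n₂ − log₂ n₁) = b·log₂(n₂/n₁).
log₂(14) − log₂(2) = 3.8074 − 1 = 2.8074.
ΔRT = 180 × 2.8074 = 505.324 ms.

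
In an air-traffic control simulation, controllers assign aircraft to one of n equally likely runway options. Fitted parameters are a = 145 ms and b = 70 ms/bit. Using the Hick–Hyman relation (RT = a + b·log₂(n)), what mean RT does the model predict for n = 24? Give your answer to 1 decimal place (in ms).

465.9 ms

log₂(24) = 4.5850 bits, so RT = 145 + 70 × 4.5850 ≈ 465.947 ms.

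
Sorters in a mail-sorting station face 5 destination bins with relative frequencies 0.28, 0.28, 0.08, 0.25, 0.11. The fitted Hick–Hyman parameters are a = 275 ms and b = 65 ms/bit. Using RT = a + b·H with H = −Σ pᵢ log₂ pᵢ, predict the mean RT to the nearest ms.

Entropy contributions −pᵢ log₂ pᵢ: 0.5142, 0.5142, 0.2915, 0.5000, 0.3503; sum H = 2.1702 bits.
RT = a + bH = 275 + 65·2.1702 = 416.07 ms.

416 ms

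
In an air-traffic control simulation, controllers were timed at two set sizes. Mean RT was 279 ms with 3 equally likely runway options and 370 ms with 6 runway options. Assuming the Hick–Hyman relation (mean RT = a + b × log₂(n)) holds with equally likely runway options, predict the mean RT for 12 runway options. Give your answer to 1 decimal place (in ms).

461.0 ms

With log₂ n on the abscissa the relation is linear; from the two conditions:
  b = (370 − 279) / (log₂ 6 − log₂ 3) = 91 / (2.5850 − 1.5850) = 91.000 ms/bit
  a = 279 − 91.000 × 1.5850 = 134.768 ms
Then RT(12) = 134.768 + 91.000 × log₂ 12 = 134.768 + 91.000 × 3.5850 ≈ 461.000 ms.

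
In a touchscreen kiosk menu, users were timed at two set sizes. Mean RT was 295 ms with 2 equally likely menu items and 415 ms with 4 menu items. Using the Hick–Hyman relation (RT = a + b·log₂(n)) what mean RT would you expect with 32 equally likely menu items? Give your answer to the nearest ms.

775 ms

Fit slope and intercept:
  b = (415 − 295) / (log₂ 4 − log₂ 2) = 120 / (2 − 1) = 120 ms/bit
  a = 295 − 120 × 1 = 175 ms
Then RT(32) = 175 + 120 × log₂ 32 = 175 + 120 × 5 ≈ 775.000 ms.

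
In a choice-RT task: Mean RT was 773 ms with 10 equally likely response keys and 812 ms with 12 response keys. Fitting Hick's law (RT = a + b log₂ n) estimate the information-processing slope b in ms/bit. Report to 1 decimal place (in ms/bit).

148.3 ms/bit

b = (RT₂ − RT₁)/(log₂ n₂ − log₂ n₁) = (812 − 773)/(3.5850 − 3.3219) = 148.270 ms/bit.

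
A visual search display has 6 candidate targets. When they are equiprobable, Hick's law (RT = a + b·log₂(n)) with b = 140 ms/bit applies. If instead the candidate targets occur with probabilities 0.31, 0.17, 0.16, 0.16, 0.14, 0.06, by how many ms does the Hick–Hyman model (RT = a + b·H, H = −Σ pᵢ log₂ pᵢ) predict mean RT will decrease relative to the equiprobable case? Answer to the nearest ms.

20 ms

The RT saving is b·ΔH. Equiprobable H₀ = log₂(6) = 2.5850 bits; with the given probabilities H = 2.4451 bits.
b·(H₀ − H) = 140 × (2.5850 − 2.4451) = 19.59 ms.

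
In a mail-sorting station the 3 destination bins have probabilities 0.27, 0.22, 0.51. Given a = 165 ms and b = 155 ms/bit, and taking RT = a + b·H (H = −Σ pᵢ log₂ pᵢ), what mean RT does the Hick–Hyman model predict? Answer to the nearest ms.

H = 0.27·log₂(1/0.27) + 0.22·log₂(1/0.22) + 0.51·log₂(1/0.51) = 1.4860 bits.
RT = 165 + 155 × 1.4860 = 395.33 ms.

395 ms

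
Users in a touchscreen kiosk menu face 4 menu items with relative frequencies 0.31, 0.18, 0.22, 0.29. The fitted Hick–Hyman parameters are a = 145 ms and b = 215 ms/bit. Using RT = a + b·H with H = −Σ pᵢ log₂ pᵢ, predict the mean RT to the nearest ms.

Entropy contributions −pᵢ log₂ pᵢ: 0.5238, 0.4453, 0.4806, 0.5179; sum H = 1.9676 bits.
RT = a + bH = 145 + 215·1.9676 = 568.03 ms.

568 ms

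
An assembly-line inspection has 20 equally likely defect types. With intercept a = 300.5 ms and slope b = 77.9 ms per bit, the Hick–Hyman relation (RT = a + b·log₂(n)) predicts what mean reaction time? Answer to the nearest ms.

log₂(20) = 4.3219 bits, so RT = 300.5 + 77.9 × 4.3219 ≈ 637.178 ms.

637 ms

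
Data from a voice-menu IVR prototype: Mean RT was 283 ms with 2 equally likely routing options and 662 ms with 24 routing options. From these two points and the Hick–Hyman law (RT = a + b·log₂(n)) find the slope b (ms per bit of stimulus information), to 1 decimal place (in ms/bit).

Slope: b = (662 − 283) / (log₂ 24 − log₂ 2) = 379/3.5850 = 105.719 ms/bit.

105.7 ms/bit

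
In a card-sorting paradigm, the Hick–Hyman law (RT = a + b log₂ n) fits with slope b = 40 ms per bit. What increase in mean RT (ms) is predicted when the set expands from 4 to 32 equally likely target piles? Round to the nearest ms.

Only the slope matters, since a is common to both: ΔRT = b·log₂(n₂/n₁).
log₂(32) − log₂(4) = log₂(32/4) = log₂(8) = 3.
ΔRT = 40 × 3.0000 = 120.000 ms.

120 ms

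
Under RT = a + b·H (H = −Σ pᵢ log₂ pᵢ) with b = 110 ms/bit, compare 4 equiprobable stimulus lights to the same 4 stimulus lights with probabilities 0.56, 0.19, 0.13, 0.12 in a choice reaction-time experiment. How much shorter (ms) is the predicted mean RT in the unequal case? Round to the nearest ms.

36 ms

Equiprobable entropy H₀ = log₂ 4 = 2.0000 bits.
Skewed entropy H = −Σ pᵢ log₂ pᵢ = 1.6734 bits.
ΔRT = b·(H₀ − H) = 110 × 0.3266 = 35.93 ms.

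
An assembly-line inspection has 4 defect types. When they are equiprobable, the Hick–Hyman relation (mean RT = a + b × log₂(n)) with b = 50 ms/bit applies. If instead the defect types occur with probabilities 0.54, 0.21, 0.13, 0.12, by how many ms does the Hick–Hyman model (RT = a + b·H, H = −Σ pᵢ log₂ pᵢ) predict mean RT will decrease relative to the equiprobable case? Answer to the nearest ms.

15 ms

The RT saving is b·ΔH. Equiprobable H₀ = log₂(4) = 2.0000 bits; with the given probabilities H = 1.7026 bits.
b·(H₀ − H) = 50 × (2.0000 − 1.7026) = 14.87 ms.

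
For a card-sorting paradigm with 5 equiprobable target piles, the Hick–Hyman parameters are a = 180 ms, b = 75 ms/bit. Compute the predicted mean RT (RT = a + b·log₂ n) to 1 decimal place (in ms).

354.1 ms

log₂(5) = 2.3219 bits, so RT = 180 + 75 × 2.3219 ≈ 354.145 ms.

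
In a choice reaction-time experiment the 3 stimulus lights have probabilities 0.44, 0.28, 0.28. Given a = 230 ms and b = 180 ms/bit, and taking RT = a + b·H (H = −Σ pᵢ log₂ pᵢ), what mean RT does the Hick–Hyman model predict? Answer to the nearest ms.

Entropy contributions −pᵢ log₂ pᵢ: 0.5211, 0.5142, 0.5142; sum H = 1.5496 bits.
RT = a + bH = 230 + 180·1.5496 = 508.93 ms.

509 ms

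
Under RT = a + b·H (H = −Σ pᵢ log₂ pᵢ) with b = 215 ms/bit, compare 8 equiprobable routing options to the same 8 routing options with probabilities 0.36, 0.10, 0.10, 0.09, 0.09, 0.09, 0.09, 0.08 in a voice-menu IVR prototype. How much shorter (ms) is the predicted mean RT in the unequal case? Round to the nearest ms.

Equiprobable entropy H₀ = log₂ 8 = 3.0000 bits.
Skewed entropy H = −Σ pᵢ log₂ pᵢ = 2.7371 bits.
ΔRT = b·(H₀ − H) = 215 × 0.2629 = 56.52 ms.

57 ms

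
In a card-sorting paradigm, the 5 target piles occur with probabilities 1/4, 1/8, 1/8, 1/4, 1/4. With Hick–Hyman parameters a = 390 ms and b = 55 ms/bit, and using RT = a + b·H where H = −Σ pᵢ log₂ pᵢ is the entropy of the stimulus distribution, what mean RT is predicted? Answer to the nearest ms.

H = −Σ pᵢ log₂ pᵢ = 0.25·2 + 0.125·3 + 0.125·3 + 0.25·2 + 0.25·2 = 2.250 bits.
RT = 390 + 55 × 2.250 = 513.75 ms.

514 ms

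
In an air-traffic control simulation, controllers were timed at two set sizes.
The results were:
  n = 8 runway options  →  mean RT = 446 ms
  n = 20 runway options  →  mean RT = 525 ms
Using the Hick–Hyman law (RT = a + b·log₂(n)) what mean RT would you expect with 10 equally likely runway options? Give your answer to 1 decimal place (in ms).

465.2 ms

Solve the two-equation system in a and b:
  b = (525 − 446) / (log₂ 20 − log₂ 8) = 79 / (4.3219 − 3) = 59.761 ms/bit
  a = 446 − 59.761 × 3 = 266.716 ms
Then RT(10) = 266.716 + 59.761 × log₂ 10 = 266.716 + 59.761 × 3.3219 ≈ 465.239 ms.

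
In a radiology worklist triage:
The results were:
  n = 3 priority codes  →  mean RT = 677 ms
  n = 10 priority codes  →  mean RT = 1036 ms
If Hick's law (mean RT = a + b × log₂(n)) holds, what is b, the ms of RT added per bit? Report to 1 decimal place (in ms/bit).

The slope on a log₂ axis is (1036 − 677) / (3.3219 − 1.5850) = 206.682 ms/bit.

206.7 ms/bit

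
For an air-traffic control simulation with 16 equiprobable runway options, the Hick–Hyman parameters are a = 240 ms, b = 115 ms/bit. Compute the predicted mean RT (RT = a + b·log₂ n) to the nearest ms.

log₂(16) = 4 bits, so RT = 240 + 115 × 4 ≈ 700.000 ms.

700 ms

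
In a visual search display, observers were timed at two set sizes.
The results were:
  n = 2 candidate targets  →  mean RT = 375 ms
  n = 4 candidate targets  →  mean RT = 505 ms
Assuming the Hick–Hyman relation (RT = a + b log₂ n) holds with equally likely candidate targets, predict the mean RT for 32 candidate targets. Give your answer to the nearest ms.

895 ms

Fit slope and intercept:
  b = (505 − 375) / (log₂ 4 − log₂ 2) = 130 / (2 − 1) = 130 ms/bit
  a = 375 − 130 × 1 = 245 ms
Then RT(32) = 245 + 130 × log₂ 32 = 245 + 130 × 5 ≈ 895.000 ms.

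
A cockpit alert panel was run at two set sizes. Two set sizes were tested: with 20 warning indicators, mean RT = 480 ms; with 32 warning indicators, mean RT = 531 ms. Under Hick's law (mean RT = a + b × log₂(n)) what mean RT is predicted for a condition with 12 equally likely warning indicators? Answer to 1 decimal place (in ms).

Solve the two-equation system in a and b:
  b = (531 − 480) / (log₂ 32 − log₂ 20) = 51 / (5 − 4.3219) = 75.213 ms/bit
  a = 480 − 75.213 × 4.3219 = 154.934 ms
Then RT(12) = 154.934 + 75.213 × log₂ 12 = 154.934 + 75.213 × 3.5850 ≈ 424.570 ms.

424.6 ms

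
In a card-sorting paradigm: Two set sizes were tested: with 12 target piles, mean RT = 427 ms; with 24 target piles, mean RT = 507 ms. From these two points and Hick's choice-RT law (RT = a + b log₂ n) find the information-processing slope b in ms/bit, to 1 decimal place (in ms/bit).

80.0 ms/bit

b = (RT₂ − RT₁)/(log₂ n₂ − log₂ n₁) = (507 − 427)/(4.5850 − 3.5850) = 80.000 ms/bit.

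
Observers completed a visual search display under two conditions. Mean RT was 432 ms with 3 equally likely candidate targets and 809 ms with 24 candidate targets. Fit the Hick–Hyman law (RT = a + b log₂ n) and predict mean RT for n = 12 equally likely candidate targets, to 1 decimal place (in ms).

Fit slope and intercept:
  b = (809 − 432) / (log₂ 24 − log₂ 3) = 377 / (4.5850 − 1.5850) = 125.667 ms/bit
  a = 432 − 125.667 × 1.5850 = 232.823 ms
Then RT(12) = 232.823 + 125.667 × log₂ 12 = 232.823 + 125.667 × 3.5850 ≈ 683.333 ms.

683.3 ms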